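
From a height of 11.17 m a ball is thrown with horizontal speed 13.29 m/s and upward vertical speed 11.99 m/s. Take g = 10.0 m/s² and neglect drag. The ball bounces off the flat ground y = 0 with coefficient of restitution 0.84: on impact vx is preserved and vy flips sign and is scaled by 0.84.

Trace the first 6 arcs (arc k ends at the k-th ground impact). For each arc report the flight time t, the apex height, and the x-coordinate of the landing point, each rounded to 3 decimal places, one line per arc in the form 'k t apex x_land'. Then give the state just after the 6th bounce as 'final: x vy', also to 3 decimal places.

1 3.115 18.358 41.400
2 3.219 12.953 84.182
3 2.704 9.140 120.119
4 2.271 6.449 150.306
5 1.908 4.551 175.663
6 1.603 3.211 196.963
final: 196.963 6.731

Arc 1: start y=11.170, vy=11.990 → t=3.115, apex=18.358, x_land=41.400, impact vy=-19.161
  bounce: vy ← 0.84·19.161 = 16.096
Arc 2: start y=0.000, vy=16.096 → t=3.219, apex=12.953, x_land=84.182, impact vy=-16.096
  bounce: vy ← 0.84·16.096 = 13.520
Arc 3: start y=0.000, vy=13.520 → t=2.704, apex=9.140, x_land=120.119, impact vy=-13.520
  bounce: vy ← 0.84·13.520 = 11.357
Arc 4: start y=0.000, vy=11.357 → t=2.271, apex=6.449, x_land=150.306, impact vy=-11.357
  bounce: vy ← 0.84·11.357 = 9.540
Arc 5: start y=0.000, vy=9.540 → t=1.908, apex=4.551, x_land=175.663, impact vy=-9.540
  bounce: vy ← 0.84·9.540 = 8.014
Arc 6: start y=0.000, vy=8.014 → t=1.603, apex=3.211, x_land=196.963, impact vy=-8.014
  bounce: vy ← 0.84·8.014 = 6.731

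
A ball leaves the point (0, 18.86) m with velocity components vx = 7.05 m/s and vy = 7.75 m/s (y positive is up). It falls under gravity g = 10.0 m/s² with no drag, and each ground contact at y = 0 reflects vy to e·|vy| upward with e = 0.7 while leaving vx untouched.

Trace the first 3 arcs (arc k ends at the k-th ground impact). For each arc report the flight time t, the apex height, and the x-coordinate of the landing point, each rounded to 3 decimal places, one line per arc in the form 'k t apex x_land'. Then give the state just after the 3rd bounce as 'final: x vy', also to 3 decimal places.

Arc 1: start y=18.860, vy=7.750 → t=2.866, apex=21.863, x_land=20.206, impact vy=-20.911
  bounce: vy ← 0.7·20.911 = 14.638
Arc 2: start y=0.000, vy=14.638 → t=2.928, apex=10.713, x_land=40.845, impact vy=-14.638
  bounce: vy ← 0.7·14.638 = 10.246
Arc 3: start y=0.000, vy=10.246 → t=2.049, apex=5.249, x_land=55.292, impact vy=-10.246
  bounce: vy ← 0.7·10.246 = 7.172

1 2.866 21.863 20.206
2 2.928 10.713 40.845
3 2.049 5.249 55.292
final: 55.292 7.172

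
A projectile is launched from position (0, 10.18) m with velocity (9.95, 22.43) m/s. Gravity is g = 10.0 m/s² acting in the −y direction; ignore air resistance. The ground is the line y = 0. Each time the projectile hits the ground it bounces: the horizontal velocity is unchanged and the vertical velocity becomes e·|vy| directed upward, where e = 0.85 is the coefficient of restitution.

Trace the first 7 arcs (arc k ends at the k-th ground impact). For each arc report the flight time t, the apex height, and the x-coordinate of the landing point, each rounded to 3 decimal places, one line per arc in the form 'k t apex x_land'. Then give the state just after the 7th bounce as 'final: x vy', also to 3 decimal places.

1 4.901 35.335 48.769
2 4.519 25.530 93.736
3 3.841 18.445 131.957
4 3.265 13.327 164.446
5 2.775 9.629 192.061
6 2.359 6.957 215.534
7 2.005 5.026 235.486
final: 235.486 8.522

Arc 1: start y=10.180, vy=22.430 → t=4.901, apex=35.335, x_land=48.769, impact vy=-26.584
  bounce: vy ← 0.85·26.584 = 22.596
Arc 2: start y=0.000, vy=22.596 → t=4.519, apex=25.530, x_land=93.736, impact vy=-22.596
  bounce: vy ← 0.85·22.596 = 19.207
Arc 3: start y=0.000, vy=19.207 → t=3.841, apex=18.445, x_land=131.957, impact vy=-19.207
  bounce: vy ← 0.85·19.207 = 16.326
Arc 4: start y=0.000, vy=16.326 → t=3.265, apex=13.327, x_land=164.446, impact vy=-16.326
  bounce: vy ← 0.85·16.326 = 13.877
Arc 5: start y=0.000, vy=13.877 → t=2.775, apex=9.629, x_land=192.061, impact vy=-13.877
  bounce: vy ← 0.85·13.877 = 11.795
Arc 6: start y=0.000, vy=11.795 → t=2.359, apex=6.957, x_land=215.534, impact vy=-11.795
  bounce: vy ← 0.85·11.795 = 10.026
Arc 7: start y=0.000, vy=10.026 → t=2.005, apex=5.026, x_land=235.486, impact vy=-10.026
  bounce: vy ← 0.85·10.026 = 8.522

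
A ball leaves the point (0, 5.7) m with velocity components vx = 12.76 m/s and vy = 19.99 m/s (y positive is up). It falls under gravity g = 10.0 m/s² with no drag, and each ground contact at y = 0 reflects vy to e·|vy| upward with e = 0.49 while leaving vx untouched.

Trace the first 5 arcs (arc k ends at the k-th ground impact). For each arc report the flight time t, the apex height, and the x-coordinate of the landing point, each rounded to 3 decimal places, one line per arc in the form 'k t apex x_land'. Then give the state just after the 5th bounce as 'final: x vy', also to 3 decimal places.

1 4.265 25.680 54.425
2 2.221 6.166 82.764
3 1.088 1.480 96.650
4 0.533 0.355 103.455
5 0.261 0.085 106.789
final: 106.789 0.640

Arc 1: start y=5.700, vy=19.990 → t=4.265, apex=25.680, x_land=54.425, impact vy=-22.663
  bounce: vy ← 0.49·22.663 = 11.105
Arc 2: start y=0.000, vy=11.105 → t=2.221, apex=6.166, x_land=82.764, impact vy=-11.105
  bounce: vy ← 0.49·11.105 = 5.441
Arc 3: start y=0.000, vy=5.441 → t=1.088, apex=1.480, x_land=96.650, impact vy=-5.441
  bounce: vy ← 0.49·5.441 = 2.666
Arc 4: start y=0.000, vy=2.666 → t=0.533, apex=0.355, x_land=103.455, impact vy=-2.666
  bounce: vy ← 0.49·2.666 = 1.306
Arc 5: start y=0.000, vy=1.306 → t=0.261, apex=0.085, x_land=106.789, impact vy=-1.306
  bounce: vy ← 0.49·1.306 = 0.640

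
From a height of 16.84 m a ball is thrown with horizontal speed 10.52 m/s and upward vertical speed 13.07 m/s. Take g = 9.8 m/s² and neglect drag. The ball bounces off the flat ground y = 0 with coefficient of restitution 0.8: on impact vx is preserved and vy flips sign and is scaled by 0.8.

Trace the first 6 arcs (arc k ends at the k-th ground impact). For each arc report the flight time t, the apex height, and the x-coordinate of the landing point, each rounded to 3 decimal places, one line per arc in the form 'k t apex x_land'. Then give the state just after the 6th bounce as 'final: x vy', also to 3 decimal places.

1 3.617 25.556 38.055
2 3.654 16.356 76.495
3 2.923 10.468 107.247
4 2.339 6.699 131.848
5 1.871 4.288 151.529
6 1.497 2.744 167.274
final: 167.274 5.867

Arc 1: start y=16.840, vy=13.070 → t=3.617, apex=25.556, x_land=38.055, impact vy=-22.381
  bounce: vy ← 0.8·22.381 = 17.904
Arc 2: start y=0.000, vy=17.904 → t=3.654, apex=16.356, x_land=76.495, impact vy=-17.904
  bounce: vy ← 0.8·17.904 = 14.324
Arc 3: start y=0.000, vy=14.324 → t=2.923, apex=10.468, x_land=107.247, impact vy=-14.324
  bounce: vy ← 0.8·14.324 = 11.459
Arc 4: start y=0.000, vy=11.459 → t=2.339, apex=6.699, x_land=131.848, impact vy=-11.459
  bounce: vy ← 0.8·11.459 = 9.167
Arc 5: start y=0.000, vy=9.167 → t=1.871, apex=4.288, x_land=151.529, impact vy=-9.167
  bounce: vy ← 0.8·9.167 = 7.334
Arc 6: start y=0.000, vy=7.334 → t=1.497, apex=2.744, x_land=167.274, impact vy=-7.334
  bounce: vy ← 0.8·7.334 = 5.867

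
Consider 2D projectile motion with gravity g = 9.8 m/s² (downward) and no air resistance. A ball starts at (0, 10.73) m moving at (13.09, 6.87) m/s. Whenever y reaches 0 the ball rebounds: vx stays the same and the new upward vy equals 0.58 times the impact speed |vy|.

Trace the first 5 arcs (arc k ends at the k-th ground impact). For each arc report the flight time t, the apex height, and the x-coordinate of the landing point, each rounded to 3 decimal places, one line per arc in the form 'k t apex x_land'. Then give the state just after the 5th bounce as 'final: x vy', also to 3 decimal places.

1 2.338 13.138 30.611
2 1.899 4.420 55.474
3 1.102 1.487 69.895
4 0.639 0.500 78.259
5 0.371 0.168 83.110
final: 83.110 1.053

Arc 1: start y=10.730, vy=6.870 → t=2.338, apex=13.138, x_land=30.611, impact vy=-16.047
  bounce: vy ← 0.58·16.047 = 9.307
Arc 2: start y=0.000, vy=9.307 → t=1.899, apex=4.420, x_land=55.474, impact vy=-9.307
  bounce: vy ← 0.58·9.307 = 5.398
Arc 3: start y=0.000, vy=5.398 → t=1.102, apex=1.487, x_land=69.895, impact vy=-5.398
  bounce: vy ← 0.58·5.398 = 3.131
Arc 4: start y=0.000, vy=3.131 → t=0.639, apex=0.500, x_land=78.259, impact vy=-3.131
  bounce: vy ← 0.58·3.131 = 1.816
Arc 5: start y=0.000, vy=1.816 → t=0.371, apex=0.168, x_land=83.110, impact vy=-1.816
  bounce: vy ← 0.58·1.816 = 1.053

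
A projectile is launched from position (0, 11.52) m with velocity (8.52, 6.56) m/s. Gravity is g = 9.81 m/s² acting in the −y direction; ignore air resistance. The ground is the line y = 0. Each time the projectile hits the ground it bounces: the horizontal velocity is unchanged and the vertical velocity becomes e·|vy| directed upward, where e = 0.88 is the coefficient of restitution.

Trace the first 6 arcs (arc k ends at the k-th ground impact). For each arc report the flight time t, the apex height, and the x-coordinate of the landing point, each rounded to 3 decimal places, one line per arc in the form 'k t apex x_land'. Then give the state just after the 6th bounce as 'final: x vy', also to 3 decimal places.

Arc 1: start y=11.520, vy=6.560 → t=2.341, apex=13.713, x_land=19.943, impact vy=-16.403
  bounce: vy ← 0.88·16.403 = 14.435
Arc 2: start y=0.000, vy=14.435 → t=2.943, apex=10.620, x_land=45.016, impact vy=-14.435
  bounce: vy ← 0.88·14.435 = 12.702
Arc 3: start y=0.000, vy=12.702 → t=2.590, apex=8.224, x_land=67.080, impact vy=-12.702
  bounce: vy ← 0.88·12.702 = 11.178
Arc 4: start y=0.000, vy=11.178 → t=2.279, apex=6.369, x_land=86.497, impact vy=-11.178
  bounce: vy ← 0.88·11.178 = 9.837
Arc 5: start y=0.000, vy=9.837 → t=2.005, apex=4.932, x_land=103.583, impact vy=-9.837
  bounce: vy ← 0.88·9.837 = 8.656
Arc 6: start y=0.000, vy=8.656 → t=1.765, apex=3.819, x_land=118.619, impact vy=-8.656
  bounce: vy ← 0.88·8.656 = 7.618

1 2.341 13.713 19.943
2 2.943 10.620 45.016
3 2.590 8.224 67.080
4 2.279 6.369 86.497
5 2.005 4.932 103.583
6 1.765 3.819 118.619
final: 118.619 7.618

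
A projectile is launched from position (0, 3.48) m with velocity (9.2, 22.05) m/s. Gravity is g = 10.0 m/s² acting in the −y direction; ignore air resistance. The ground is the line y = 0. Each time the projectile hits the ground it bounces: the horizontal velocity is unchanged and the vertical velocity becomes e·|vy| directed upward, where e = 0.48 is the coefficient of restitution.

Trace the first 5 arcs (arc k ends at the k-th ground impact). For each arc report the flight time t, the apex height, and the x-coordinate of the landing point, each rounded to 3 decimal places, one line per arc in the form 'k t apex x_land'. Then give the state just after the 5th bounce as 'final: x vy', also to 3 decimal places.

1 4.563 27.790 41.975
2 2.263 6.403 62.797
3 1.086 1.475 72.792
4 0.521 0.340 77.589
5 0.250 0.078 79.892
final: 79.892 0.601

Arc 1: start y=3.480, vy=22.050 → t=4.563, apex=27.790, x_land=41.975, impact vy=-23.575
  bounce: vy ← 0.48·23.575 = 11.316
Arc 2: start y=0.000, vy=11.316 → t=2.263, apex=6.403, x_land=62.797, impact vy=-11.316
  bounce: vy ← 0.48·11.316 = 5.432
Arc 3: start y=0.000, vy=5.432 → t=1.086, apex=1.475, x_land=72.792, impact vy=-5.432
  bounce: vy ← 0.48·5.432 = 2.607
Arc 4: start y=0.000, vy=2.607 → t=0.521, apex=0.340, x_land=77.589, impact vy=-2.607
  bounce: vy ← 0.48·2.607 = 1.251
Arc 5: start y=0.000, vy=1.251 → t=0.250, apex=0.078, x_land=79.892, impact vy=-1.251
  bounce: vy ← 0.48·1.251 = 0.601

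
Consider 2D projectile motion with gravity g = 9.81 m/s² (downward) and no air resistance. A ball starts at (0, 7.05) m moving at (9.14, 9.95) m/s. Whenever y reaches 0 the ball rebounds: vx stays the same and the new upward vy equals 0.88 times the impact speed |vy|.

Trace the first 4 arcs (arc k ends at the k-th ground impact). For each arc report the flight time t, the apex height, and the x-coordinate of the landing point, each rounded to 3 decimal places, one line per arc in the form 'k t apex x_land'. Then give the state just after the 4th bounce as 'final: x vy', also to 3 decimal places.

Arc 1: start y=7.050, vy=9.950 → t=2.585, apex=12.096, x_land=23.624, impact vy=-15.405
  bounce: vy ← 0.88·15.405 = 13.557
Arc 2: start y=0.000, vy=13.557 → t=2.764, apex=9.367, x_land=48.885, impact vy=-13.557
  bounce: vy ← 0.88·13.557 = 11.930
Arc 3: start y=0.000, vy=11.930 → t=2.432, apex=7.254, x_land=71.115, impact vy=-11.930
  bounce: vy ← 0.88·11.930 = 10.498
Arc 4: start y=0.000, vy=10.498 → t=2.140, apex=5.617, x_land=90.678, impact vy=-10.498
  bounce: vy ← 0.88·10.498 = 9.238

1 2.585 12.096 23.624
2 2.764 9.367 48.885
3 2.432 7.254 71.115
4 2.140 5.617 90.678
final: 90.678 9.238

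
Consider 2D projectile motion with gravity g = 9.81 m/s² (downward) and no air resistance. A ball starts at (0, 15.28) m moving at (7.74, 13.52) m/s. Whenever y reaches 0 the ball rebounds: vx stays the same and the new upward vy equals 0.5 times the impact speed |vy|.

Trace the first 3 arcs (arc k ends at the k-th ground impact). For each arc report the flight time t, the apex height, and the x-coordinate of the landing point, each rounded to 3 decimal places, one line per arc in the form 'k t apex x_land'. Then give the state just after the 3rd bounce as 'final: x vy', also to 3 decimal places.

1 3.618 24.597 28.000
2 2.239 6.149 45.332
3 1.120 1.537 53.998
final: 53.998 2.746

Arc 1: start y=15.280, vy=13.520 → t=3.618, apex=24.597, x_land=28.000, impact vy=-21.968
  bounce: vy ← 0.5·21.968 = 10.984
Arc 2: start y=0.000, vy=10.984 → t=2.239, apex=6.149, x_land=45.332, impact vy=-10.984
  bounce: vy ← 0.5·10.984 = 5.492
Arc 3: start y=0.000, vy=5.492 → t=1.120, apex=1.537, x_land=53.998, impact vy=-5.492
  bounce: vy ← 0.5·5.492 = 2.746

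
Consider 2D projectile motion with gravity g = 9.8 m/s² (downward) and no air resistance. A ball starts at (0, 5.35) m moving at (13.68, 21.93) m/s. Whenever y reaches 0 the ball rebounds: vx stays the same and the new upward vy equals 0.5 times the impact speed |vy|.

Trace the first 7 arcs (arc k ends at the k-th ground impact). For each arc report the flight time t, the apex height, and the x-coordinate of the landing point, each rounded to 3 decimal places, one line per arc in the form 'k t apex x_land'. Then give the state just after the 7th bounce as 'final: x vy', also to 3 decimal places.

1 4.707 29.887 64.398
2 2.470 7.472 98.183
3 1.235 1.868 115.076
4 0.617 0.467 123.522
5 0.309 0.117 127.746
6 0.154 0.029 129.857
7 0.077 0.007 130.913
final: 130.913 0.189

Arc 1: start y=5.350, vy=21.930 → t=4.707, apex=29.887, x_land=64.398, impact vy=-24.203
  bounce: vy ← 0.5·24.203 = 12.101
Arc 2: start y=0.000, vy=12.101 → t=2.470, apex=7.472, x_land=98.183, impact vy=-12.101
  bounce: vy ← 0.5·12.101 = 6.051
Arc 3: start y=0.000, vy=6.051 → t=1.235, apex=1.868, x_land=115.076, impact vy=-6.051
  bounce: vy ← 0.5·6.051 = 3.025
Arc 4: start y=0.000, vy=3.025 → t=0.617, apex=0.467, x_land=123.522, impact vy=-3.025
  bounce: vy ← 0.5·3.025 = 1.513
Arc 5: start y=0.000, vy=1.513 → t=0.309, apex=0.117, x_land=127.746, impact vy=-1.513
  bounce: vy ← 0.5·1.513 = 0.756
Arc 6: start y=0.000, vy=0.756 → t=0.154, apex=0.029, x_land=129.857, impact vy=-0.756
  bounce: vy ← 0.5·0.756 = 0.378
Arc 7: start y=0.000, vy=0.378 → t=0.077, apex=0.007, x_land=130.913, impact vy=-0.378
  bounce: vy ← 0.5·0.378 = 0.189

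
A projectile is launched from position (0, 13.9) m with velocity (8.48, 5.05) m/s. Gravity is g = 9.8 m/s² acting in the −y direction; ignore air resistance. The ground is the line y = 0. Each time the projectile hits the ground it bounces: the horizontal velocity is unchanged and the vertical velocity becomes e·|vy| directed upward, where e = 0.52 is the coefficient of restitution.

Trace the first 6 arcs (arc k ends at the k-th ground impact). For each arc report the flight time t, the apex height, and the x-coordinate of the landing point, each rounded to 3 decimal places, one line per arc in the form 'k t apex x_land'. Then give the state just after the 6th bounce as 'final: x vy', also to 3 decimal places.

1 2.277 15.201 19.306
2 1.832 4.110 34.839
3 0.953 1.111 42.917
4 0.495 0.301 47.117
5 0.258 0.081 49.301
6 0.134 0.022 50.437
final: 50.437 0.341

Arc 1: start y=13.900, vy=5.050 → t=2.277, apex=15.201, x_land=19.306, impact vy=-17.261
  bounce: vy ← 0.52·17.261 = 8.976
Arc 2: start y=0.000, vy=8.976 → t=1.832, apex=4.110, x_land=34.839, impact vy=-8.976
  bounce: vy ← 0.52·8.976 = 4.667
Arc 3: start y=0.000, vy=4.667 → t=0.953, apex=1.111, x_land=42.917, impact vy=-4.667
  bounce: vy ← 0.52·4.667 = 2.427
Arc 4: start y=0.000, vy=2.427 → t=0.495, apex=0.301, x_land=47.117, impact vy=-2.427
  bounce: vy ← 0.52·2.427 = 1.262
Arc 5: start y=0.000, vy=1.262 → t=0.258, apex=0.081, x_land=49.301, impact vy=-1.262
  bounce: vy ← 0.52·1.262 = 0.656
Arc 6: start y=0.000, vy=0.656 → t=0.134, apex=0.022, x_land=50.437, impact vy=-0.656
  bounce: vy ← 0.52·0.656 = 0.341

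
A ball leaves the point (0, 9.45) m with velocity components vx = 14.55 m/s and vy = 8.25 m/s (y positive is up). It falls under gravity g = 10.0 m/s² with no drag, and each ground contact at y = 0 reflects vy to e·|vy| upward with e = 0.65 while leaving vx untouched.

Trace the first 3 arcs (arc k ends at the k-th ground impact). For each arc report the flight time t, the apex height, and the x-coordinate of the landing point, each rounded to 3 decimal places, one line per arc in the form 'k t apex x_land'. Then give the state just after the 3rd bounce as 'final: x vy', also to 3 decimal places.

Arc 1: start y=9.450, vy=8.250 → t=2.428, apex=12.853, x_land=35.332, impact vy=-16.033
  bounce: vy ← 0.65·16.033 = 10.422
Arc 2: start y=0.000, vy=10.422 → t=2.084, apex=5.430, x_land=65.659, impact vy=-10.422
  bounce: vy ← 0.65·10.422 = 6.774
Arc 3: start y=0.000, vy=6.774 → t=1.355, apex=2.294, x_land=85.371, impact vy=-6.774
  bounce: vy ← 0.65·6.774 = 4.403

1 2.428 12.853 35.332
2 2.084 5.430 65.659
3 1.355 2.294 85.371
final: 85.371 4.403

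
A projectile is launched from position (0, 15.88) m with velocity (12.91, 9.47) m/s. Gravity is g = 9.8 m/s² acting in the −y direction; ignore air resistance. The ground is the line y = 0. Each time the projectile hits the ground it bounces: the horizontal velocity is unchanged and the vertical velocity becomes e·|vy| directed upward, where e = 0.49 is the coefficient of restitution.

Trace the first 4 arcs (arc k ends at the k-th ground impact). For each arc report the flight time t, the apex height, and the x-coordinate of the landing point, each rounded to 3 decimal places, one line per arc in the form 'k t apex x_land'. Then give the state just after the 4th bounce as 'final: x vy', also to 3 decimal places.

Arc 1: start y=15.880, vy=9.470 → t=3.010, apex=20.456, x_land=38.853, impact vy=-20.023
  bounce: vy ← 0.49·20.023 = 9.811
Arc 2: start y=0.000, vy=9.811 → t=2.002, apex=4.911, x_land=64.703, impact vy=-9.811
  bounce: vy ← 0.49·9.811 = 4.808
Arc 3: start y=0.000, vy=4.808 → t=0.981, apex=1.179, x_land=77.369, impact vy=-4.808
  bounce: vy ← 0.49·4.808 = 2.356
Arc 4: start y=0.000, vy=2.356 → t=0.481, apex=0.283, x_land=83.576, impact vy=-2.356
  bounce: vy ← 0.49·2.356 = 1.154

1 3.010 20.456 38.853
2 2.002 4.911 64.703
3 0.981 1.179 77.369
4 0.481 0.283 83.576
final: 83.576 1.154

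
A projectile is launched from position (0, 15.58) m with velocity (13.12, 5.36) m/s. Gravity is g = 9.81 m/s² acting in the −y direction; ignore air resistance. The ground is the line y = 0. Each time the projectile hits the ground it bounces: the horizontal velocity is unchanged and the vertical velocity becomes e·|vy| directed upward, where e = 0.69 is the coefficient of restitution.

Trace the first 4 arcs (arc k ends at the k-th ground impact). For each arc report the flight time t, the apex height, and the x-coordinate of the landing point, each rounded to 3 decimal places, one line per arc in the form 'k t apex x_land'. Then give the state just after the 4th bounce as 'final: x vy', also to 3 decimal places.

1 2.410 17.044 31.626
2 2.572 8.115 65.376
3 1.775 3.863 88.664
4 1.225 1.839 104.733
final: 104.733 4.145

Arc 1: start y=15.580, vy=5.360 → t=2.410, apex=17.044, x_land=31.626, impact vy=-18.287
  bounce: vy ← 0.69·18.287 = 12.618
Arc 2: start y=0.000, vy=12.618 → t=2.572, apex=8.115, x_land=65.376, impact vy=-12.618
  bounce: vy ← 0.69·12.618 = 8.706
Arc 3: start y=0.000, vy=8.706 → t=1.775, apex=3.863, x_land=88.664, impact vy=-8.706
  bounce: vy ← 0.69·8.706 = 6.007
Arc 4: start y=0.000, vy=6.007 → t=1.225, apex=1.839, x_land=104.733, impact vy=-6.007
  bounce: vy ← 0.69·6.007 = 4.145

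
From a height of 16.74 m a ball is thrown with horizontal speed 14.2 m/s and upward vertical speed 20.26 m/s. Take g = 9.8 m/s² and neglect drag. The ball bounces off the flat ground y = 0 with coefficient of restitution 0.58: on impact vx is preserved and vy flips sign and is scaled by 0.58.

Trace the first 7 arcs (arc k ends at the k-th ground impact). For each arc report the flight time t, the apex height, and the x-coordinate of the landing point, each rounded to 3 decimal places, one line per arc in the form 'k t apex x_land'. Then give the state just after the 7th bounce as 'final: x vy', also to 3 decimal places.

1 4.840 37.682 68.735
2 3.217 12.676 114.414
3 1.866 4.264 140.908
4 1.082 1.435 156.274
5 0.628 0.483 165.187
6 0.364 0.162 170.356
7 0.211 0.055 173.354
final: 173.354 0.600

Arc 1: start y=16.740, vy=20.260 → t=4.840, apex=37.682, x_land=68.735, impact vy=-27.177
  bounce: vy ← 0.58·27.177 = 15.762
Arc 2: start y=0.000, vy=15.762 → t=3.217, apex=12.676, x_land=114.414, impact vy=-15.762
  bounce: vy ← 0.58·15.762 = 9.142
Arc 3: start y=0.000, vy=9.142 → t=1.866, apex=4.264, x_land=140.908, impact vy=-9.142
  bounce: vy ← 0.58·9.142 = 5.302
Arc 4: start y=0.000, vy=5.302 → t=1.082, apex=1.435, x_land=156.274, impact vy=-5.302
  bounce: vy ← 0.58·5.302 = 3.075
Arc 5: start y=0.000, vy=3.075 → t=0.628, apex=0.483, x_land=165.187, impact vy=-3.075
  bounce: vy ← 0.58·3.075 = 1.784
Arc 6: start y=0.000, vy=1.784 → t=0.364, apex=0.162, x_land=170.356, impact vy=-1.784
  bounce: vy ← 0.58·1.784 = 1.035
Arc 7: start y=0.000, vy=1.035 → t=0.211, apex=0.055, x_land=173.354, impact vy=-1.035
  bounce: vy ← 0.58·1.035 = 0.600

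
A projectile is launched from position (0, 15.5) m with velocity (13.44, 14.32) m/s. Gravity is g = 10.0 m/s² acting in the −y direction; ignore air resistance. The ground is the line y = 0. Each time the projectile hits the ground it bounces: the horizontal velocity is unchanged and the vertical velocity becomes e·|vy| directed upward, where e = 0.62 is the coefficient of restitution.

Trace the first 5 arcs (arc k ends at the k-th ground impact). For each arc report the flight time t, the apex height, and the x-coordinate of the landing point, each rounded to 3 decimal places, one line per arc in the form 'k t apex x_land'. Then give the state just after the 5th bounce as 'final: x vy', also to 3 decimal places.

Arc 1: start y=15.500, vy=14.320 → t=3.701, apex=25.753, x_land=49.748, impact vy=-22.695
  bounce: vy ← 0.62·22.695 = 14.071
Arc 2: start y=0.000, vy=14.071 → t=2.814, apex=9.899, x_land=87.571, impact vy=-14.071
  bounce: vy ← 0.62·14.071 = 8.724
Arc 3: start y=0.000, vy=8.724 → t=1.745, apex=3.805, x_land=111.021, impact vy=-8.724
  bounce: vy ← 0.62·8.724 = 5.409
Arc 4: start y=0.000, vy=5.409 → t=1.082, apex=1.463, x_land=125.560, impact vy=-5.409
  bounce: vy ← 0.62·5.409 = 3.353
Arc 5: start y=0.000, vy=3.353 → t=0.671, apex=0.562, x_land=134.574, impact vy=-3.353
  bounce: vy ← 0.62·3.353 = 2.079

1 3.701 25.753 49.748
2 2.814 9.899 87.571
3 1.745 3.805 111.021
4 1.082 1.463 125.560
5 0.671 0.562 134.574
final: 134.574 2.079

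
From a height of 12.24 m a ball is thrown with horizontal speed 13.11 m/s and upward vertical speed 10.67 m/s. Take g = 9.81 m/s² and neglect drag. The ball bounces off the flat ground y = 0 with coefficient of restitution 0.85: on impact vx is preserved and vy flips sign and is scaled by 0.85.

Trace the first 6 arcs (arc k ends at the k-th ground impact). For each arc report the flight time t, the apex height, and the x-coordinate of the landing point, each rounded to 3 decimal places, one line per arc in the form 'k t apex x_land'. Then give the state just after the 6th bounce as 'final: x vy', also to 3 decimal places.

1 3.006 18.043 39.403
2 3.260 13.036 82.148
3 2.771 9.418 118.481
4 2.356 6.805 149.364
5 2.002 4.916 175.615
6 1.702 3.552 197.928
final: 197.928 7.096

Arc 1: start y=12.240, vy=10.670 → t=3.006, apex=18.043, x_land=39.403, impact vy=-18.815
  bounce: vy ← 0.85·18.815 = 15.993
Arc 2: start y=0.000, vy=15.993 → t=3.260, apex=13.036, x_land=82.148, impact vy=-15.993
  bounce: vy ← 0.85·15.993 = 13.594
Arc 3: start y=0.000, vy=13.594 → t=2.771, apex=9.418, x_land=118.481, impact vy=-13.594
  bounce: vy ← 0.85·13.594 = 11.555
Arc 4: start y=0.000, vy=11.555 → t=2.356, apex=6.805, x_land=149.364, impact vy=-11.555
  bounce: vy ← 0.85·11.555 = 9.821
Arc 5: start y=0.000, vy=9.821 → t=2.002, apex=4.916, x_land=175.615, impact vy=-9.821
  bounce: vy ← 0.85·9.821 = 8.348
Arc 6: start y=0.000, vy=8.348 → t=1.702, apex=3.552, x_land=197.928, impact vy=-8.348
  bounce: vy ← 0.85·8.348 = 7.096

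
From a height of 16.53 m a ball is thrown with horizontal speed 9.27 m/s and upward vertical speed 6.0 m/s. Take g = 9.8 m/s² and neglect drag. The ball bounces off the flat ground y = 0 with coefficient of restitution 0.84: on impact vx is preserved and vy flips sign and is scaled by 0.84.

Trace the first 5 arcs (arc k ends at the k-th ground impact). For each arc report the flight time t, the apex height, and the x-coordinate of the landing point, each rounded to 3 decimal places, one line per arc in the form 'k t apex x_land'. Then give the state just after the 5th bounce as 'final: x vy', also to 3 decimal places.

Arc 1: start y=16.530, vy=6.000 → t=2.548, apex=18.367, x_land=23.623, impact vy=-18.973
  bounce: vy ← 0.84·18.973 = 15.938
Arc 2: start y=0.000, vy=15.938 → t=3.253, apex=12.960, x_land=53.774, impact vy=-15.938
  bounce: vy ← 0.84·15.938 = 13.388
Arc 3: start y=0.000, vy=13.388 → t=2.732, apex=9.144, x_land=79.101, impact vy=-13.388
  bounce: vy ← 0.84·13.388 = 11.246
Arc 4: start y=0.000, vy=11.246 → t=2.295, apex=6.452, x_land=100.376, impact vy=-11.246
  bounce: vy ← 0.84·11.246 = 9.446
Arc 5: start y=0.000, vy=9.446 → t=1.928, apex=4.553, x_land=118.247, impact vy=-9.446
  bounce: vy ← 0.84·9.446 = 7.935

1 2.548 18.367 23.623
2 3.253 12.960 53.774
3 2.732 9.144 79.101
4 2.295 6.452 100.376
5 1.928 4.553 118.247
final: 118.247 7.935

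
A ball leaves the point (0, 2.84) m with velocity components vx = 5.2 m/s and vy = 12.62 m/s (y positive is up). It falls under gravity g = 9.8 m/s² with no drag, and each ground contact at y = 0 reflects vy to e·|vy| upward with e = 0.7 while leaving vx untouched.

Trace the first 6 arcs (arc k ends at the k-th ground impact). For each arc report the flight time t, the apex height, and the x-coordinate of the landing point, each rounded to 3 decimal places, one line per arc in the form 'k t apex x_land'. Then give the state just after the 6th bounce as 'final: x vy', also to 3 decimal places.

1 2.784 10.966 14.475
2 2.094 5.373 25.366
3 1.466 2.633 32.989
4 1.026 1.290 38.326
5 0.718 0.632 42.061
6 0.503 0.310 44.676
final: 44.676 1.725

Arc 1: start y=2.840, vy=12.620 → t=2.784, apex=10.966, x_land=14.475, impact vy=-14.660
  bounce: vy ← 0.7·14.660 = 10.262
Arc 2: start y=0.000, vy=10.262 → t=2.094, apex=5.373, x_land=25.366, impact vy=-10.262
  bounce: vy ← 0.7·10.262 = 7.184
Arc 3: start y=0.000, vy=7.184 → t=1.466, apex=2.633, x_land=32.989, impact vy=-7.184
  bounce: vy ← 0.7·7.184 = 5.029
Arc 4: start y=0.000, vy=5.029 → t=1.026, apex=1.290, x_land=38.326, impact vy=-5.029
  bounce: vy ← 0.7·5.029 = 3.520
Arc 5: start y=0.000, vy=3.520 → t=0.718, apex=0.632, x_land=42.061, impact vy=-3.520
  bounce: vy ← 0.7·3.520 = 2.464
Arc 6: start y=0.000, vy=2.464 → t=0.503, apex=0.310, x_land=44.676, impact vy=-2.464
  bounce: vy ← 0.7·2.464 = 1.725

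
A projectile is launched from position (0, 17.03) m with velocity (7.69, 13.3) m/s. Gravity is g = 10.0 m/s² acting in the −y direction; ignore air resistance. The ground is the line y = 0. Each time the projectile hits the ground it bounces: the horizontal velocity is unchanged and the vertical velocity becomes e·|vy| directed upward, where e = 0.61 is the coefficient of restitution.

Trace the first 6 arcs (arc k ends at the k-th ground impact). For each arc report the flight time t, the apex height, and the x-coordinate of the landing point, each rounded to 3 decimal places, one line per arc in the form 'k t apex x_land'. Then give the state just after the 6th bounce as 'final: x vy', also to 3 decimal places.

Arc 1: start y=17.030, vy=13.300 → t=3.605, apex=25.875, x_land=27.721, impact vy=-22.748
  bounce: vy ← 0.61·22.748 = 13.877
Arc 2: start y=0.000, vy=13.877 → t=2.775, apex=9.628, x_land=49.063, impact vy=-13.877
  bounce: vy ← 0.61·13.877 = 8.465
Arc 3: start y=0.000, vy=8.465 → t=1.693, apex=3.583, x_land=62.082, impact vy=-8.465
  bounce: vy ← 0.61·8.465 = 5.163
Arc 4: start y=0.000, vy=5.163 → t=1.033, apex=1.333, x_land=70.023, impact vy=-5.163
  bounce: vy ← 0.61·5.163 = 3.150
Arc 5: start y=0.000, vy=3.150 → t=0.630, apex=0.496, x_land=74.868, impact vy=-3.150
  bounce: vy ← 0.61·3.150 = 1.921
Arc 6: start y=0.000, vy=1.921 → t=0.384, apex=0.185, x_land=77.823, impact vy=-1.921
  bounce: vy ← 0.61·1.921 = 1.172

1 3.605 25.875 27.721
2 2.775 9.628 49.063
3 1.693 3.583 62.082
4 1.033 1.333 70.023
5 0.630 0.496 74.868
6 0.384 0.185 77.823
final: 77.823 1.172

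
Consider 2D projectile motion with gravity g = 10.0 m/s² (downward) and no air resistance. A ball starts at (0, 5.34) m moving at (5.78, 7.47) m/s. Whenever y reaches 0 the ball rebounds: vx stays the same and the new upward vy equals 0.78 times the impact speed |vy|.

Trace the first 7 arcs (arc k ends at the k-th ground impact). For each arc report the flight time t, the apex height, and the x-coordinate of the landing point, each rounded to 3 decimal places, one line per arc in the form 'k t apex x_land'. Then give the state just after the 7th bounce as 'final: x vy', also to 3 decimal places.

Arc 1: start y=5.340, vy=7.470 → t=2.022, apex=8.130, x_land=11.688, impact vy=-12.752
  bounce: vy ← 0.78·12.752 = 9.946
Arc 2: start y=0.000, vy=9.946 → t=1.989, apex=4.946, x_land=23.186, impact vy=-9.946
  bounce: vy ← 0.78·9.946 = 7.758
Arc 3: start y=0.000, vy=7.758 → t=1.552, apex=3.009, x_land=32.154, impact vy=-7.758
  bounce: vy ← 0.78·7.758 = 6.051
Arc 4: start y=0.000, vy=6.051 → t=1.210, apex=1.831, x_land=39.149, impact vy=-6.051
  bounce: vy ← 0.78·6.051 = 4.720
Arc 5: start y=0.000, vy=4.720 → t=0.944, apex=1.114, x_land=44.606, impact vy=-4.720
  bounce: vy ← 0.78·4.720 = 3.682
Arc 6: start y=0.000, vy=3.682 → t=0.736, apex=0.678, x_land=48.862, impact vy=-3.682
  bounce: vy ← 0.78·3.682 = 2.872
Arc 7: start y=0.000, vy=2.872 → t=0.574, apex=0.412, x_land=52.181, impact vy=-2.872
  bounce: vy ← 0.78·2.872 = 2.240

1 2.022 8.130 11.688
2 1.989 4.946 23.186
3 1.552 3.009 32.154
4 1.210 1.831 39.149
5 0.944 1.114 44.606
6 0.736 0.678 48.862
7 0.574 0.412 52.181
final: 52.181 2.240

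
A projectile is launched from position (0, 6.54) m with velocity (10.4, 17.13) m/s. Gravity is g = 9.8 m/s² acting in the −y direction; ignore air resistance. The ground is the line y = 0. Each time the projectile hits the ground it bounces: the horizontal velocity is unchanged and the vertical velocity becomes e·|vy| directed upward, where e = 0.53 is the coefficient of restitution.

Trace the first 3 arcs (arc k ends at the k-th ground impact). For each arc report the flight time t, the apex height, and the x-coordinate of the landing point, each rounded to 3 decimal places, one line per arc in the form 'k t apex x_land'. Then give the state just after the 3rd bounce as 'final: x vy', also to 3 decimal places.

1 3.843 21.511 39.969
2 2.221 6.043 63.067
3 1.177 1.697 75.309
final: 75.309 3.057

Arc 1: start y=6.540, vy=17.130 → t=3.843, apex=21.511, x_land=39.969, impact vy=-20.533
  bounce: vy ← 0.53·20.533 = 10.883
Arc 2: start y=0.000, vy=10.883 → t=2.221, apex=6.043, x_land=63.067, impact vy=-10.883
  bounce: vy ← 0.53·10.883 = 5.768
Arc 3: start y=0.000, vy=5.768 → t=1.177, apex=1.697, x_land=75.309, impact vy=-5.768
  bounce: vy ← 0.53·5.768 = 3.057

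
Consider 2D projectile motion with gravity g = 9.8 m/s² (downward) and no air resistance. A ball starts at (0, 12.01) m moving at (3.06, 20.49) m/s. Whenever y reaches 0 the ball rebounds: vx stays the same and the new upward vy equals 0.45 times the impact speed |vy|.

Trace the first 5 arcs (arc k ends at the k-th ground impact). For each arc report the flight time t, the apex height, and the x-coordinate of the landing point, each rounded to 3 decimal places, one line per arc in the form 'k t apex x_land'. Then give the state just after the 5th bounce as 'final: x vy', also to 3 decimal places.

Arc 1: start y=12.010, vy=20.490 → t=4.703, apex=33.430, x_land=14.391, impact vy=-25.598
  bounce: vy ← 0.45·25.598 = 11.519
Arc 2: start y=0.000, vy=11.519 → t=2.351, apex=6.770, x_land=21.584, impact vy=-11.519
  bounce: vy ← 0.45·11.519 = 5.184
Arc 3: start y=0.000, vy=5.184 → t=1.058, apex=1.371, x_land=24.821, impact vy=-5.184
  bounce: vy ← 0.45·5.184 = 2.333
Arc 4: start y=0.000, vy=2.333 → t=0.476, apex=0.278, x_land=26.278, impact vy=-2.333
  bounce: vy ← 0.45·2.333 = 1.050
Arc 5: start y=0.000, vy=1.050 → t=0.214, apex=0.056, x_land=26.933, impact vy=-1.050
  bounce: vy ← 0.45·1.050 = 0.472

1 4.703 33.430 14.391
2 2.351 6.770 21.584
3 1.058 1.371 24.821
4 0.476 0.278 26.278
5 0.214 0.056 26.933
final: 26.933 0.472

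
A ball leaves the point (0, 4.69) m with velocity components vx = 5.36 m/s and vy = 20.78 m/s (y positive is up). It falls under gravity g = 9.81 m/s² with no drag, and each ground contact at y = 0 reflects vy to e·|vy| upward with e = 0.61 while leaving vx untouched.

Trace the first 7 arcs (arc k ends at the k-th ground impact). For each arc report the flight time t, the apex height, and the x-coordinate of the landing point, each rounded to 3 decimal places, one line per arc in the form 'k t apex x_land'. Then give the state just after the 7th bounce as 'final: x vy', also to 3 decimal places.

Arc 1: start y=4.690, vy=20.780 → t=4.451, apex=26.699, x_land=23.859, impact vy=-22.887
  bounce: vy ← 0.61·22.887 = 13.961
Arc 2: start y=0.000, vy=13.961 → t=2.846, apex=9.935, x_land=39.115, impact vy=-13.961
  bounce: vy ← 0.61·13.961 = 8.516
Arc 3: start y=0.000, vy=8.516 → t=1.736, apex=3.697, x_land=48.422, impact vy=-8.516
  bounce: vy ← 0.61·8.516 = 5.195
Arc 4: start y=0.000, vy=5.195 → t=1.059, apex=1.376, x_land=54.098, impact vy=-5.195
  bounce: vy ← 0.61·5.195 = 3.169
Arc 5: start y=0.000, vy=3.169 → t=0.646, apex=0.512, x_land=57.561, impact vy=-3.169
  bounce: vy ← 0.61·3.169 = 1.933
Arc 6: start y=0.000, vy=1.933 → t=0.394, apex=0.190, x_land=59.674, impact vy=-1.933
  bounce: vy ← 0.61·1.933 = 1.179
Arc 7: start y=0.000, vy=1.179 → t=0.240, apex=0.071, x_land=60.962, impact vy=-1.179
  bounce: vy ← 0.61·1.179 = 0.719

1 4.451 26.699 23.859
2 2.846 9.935 39.115
3 1.736 3.697 48.422
4 1.059 1.376 54.098
5 0.646 0.512 57.561
6 0.394 0.190 59.674
7 0.240 0.071 60.962
final: 60.962 0.719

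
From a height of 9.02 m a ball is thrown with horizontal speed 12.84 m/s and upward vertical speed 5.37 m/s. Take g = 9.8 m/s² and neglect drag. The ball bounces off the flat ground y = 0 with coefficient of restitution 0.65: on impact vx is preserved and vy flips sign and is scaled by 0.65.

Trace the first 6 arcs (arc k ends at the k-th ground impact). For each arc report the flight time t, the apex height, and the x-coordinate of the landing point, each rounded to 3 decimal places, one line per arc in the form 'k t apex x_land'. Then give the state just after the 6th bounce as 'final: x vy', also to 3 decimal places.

1 2.011 10.491 25.824
2 1.902 4.433 50.248
3 1.236 1.873 66.124
4 0.804 0.791 76.443
5 0.522 0.334 83.151
6 0.340 0.141 87.511
final: 87.511 1.081

Arc 1: start y=9.020, vy=5.370 → t=2.011, apex=10.491, x_land=25.824, impact vy=-14.340
  bounce: vy ← 0.65·14.340 = 9.321
Arc 2: start y=0.000, vy=9.321 → t=1.902, apex=4.433, x_land=50.248, impact vy=-9.321
  bounce: vy ← 0.65·9.321 = 6.059
Arc 3: start y=0.000, vy=6.059 → t=1.236, apex=1.873, x_land=66.124, impact vy=-6.059
  bounce: vy ← 0.65·6.059 = 3.938
Arc 4: start y=0.000, vy=3.938 → t=0.804, apex=0.791, x_land=76.443, impact vy=-3.938
  bounce: vy ← 0.65·3.938 = 2.560
Arc 5: start y=0.000, vy=2.560 → t=0.522, apex=0.334, x_land=83.151, impact vy=-2.560
  bounce: vy ← 0.65·2.560 = 1.664
Arc 6: start y=0.000, vy=1.664 → t=0.340, apex=0.141, x_land=87.511, impact vy=-1.664
  bounce: vy ← 0.65·1.664 = 1.081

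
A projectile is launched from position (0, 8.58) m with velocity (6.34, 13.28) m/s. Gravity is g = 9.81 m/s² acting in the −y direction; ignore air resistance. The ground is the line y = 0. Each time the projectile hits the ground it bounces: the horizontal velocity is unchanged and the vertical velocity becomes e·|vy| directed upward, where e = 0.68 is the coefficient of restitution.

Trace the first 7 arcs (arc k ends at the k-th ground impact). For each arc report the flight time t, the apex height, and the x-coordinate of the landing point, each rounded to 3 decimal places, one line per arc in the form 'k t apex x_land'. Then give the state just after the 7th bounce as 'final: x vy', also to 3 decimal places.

1 3.246 17.569 20.581
2 2.574 8.124 36.900
3 1.750 3.756 47.996
4 1.190 1.737 55.542
5 0.809 0.803 60.673
6 0.550 0.371 64.162
7 0.374 0.172 66.535
final: 66.535 1.248

Arc 1: start y=8.580, vy=13.280 → t=3.246, apex=17.569, x_land=20.581, impact vy=-18.566
  bounce: vy ← 0.68·18.566 = 12.625
Arc 2: start y=0.000, vy=12.625 → t=2.574, apex=8.124, x_land=36.900, impact vy=-12.625
  bounce: vy ← 0.68·12.625 = 8.585
Arc 3: start y=0.000, vy=8.585 → t=1.750, apex=3.756, x_land=47.996, impact vy=-8.585
  bounce: vy ← 0.68·8.585 = 5.838
Arc 4: start y=0.000, vy=5.838 → t=1.190, apex=1.737, x_land=55.542, impact vy=-5.838
  bounce: vy ← 0.68·5.838 = 3.970
Arc 5: start y=0.000, vy=3.970 → t=0.809, apex=0.803, x_land=60.673, impact vy=-3.970
  bounce: vy ← 0.68·3.970 = 2.699
Arc 6: start y=0.000, vy=2.699 → t=0.550, apex=0.371, x_land=64.162, impact vy=-2.699
  bounce: vy ← 0.68·2.699 = 1.836
Arc 7: start y=0.000, vy=1.836 → t=0.374, apex=0.172, x_land=66.535, impact vy=-1.836
  bounce: vy ← 0.68·1.836 = 1.248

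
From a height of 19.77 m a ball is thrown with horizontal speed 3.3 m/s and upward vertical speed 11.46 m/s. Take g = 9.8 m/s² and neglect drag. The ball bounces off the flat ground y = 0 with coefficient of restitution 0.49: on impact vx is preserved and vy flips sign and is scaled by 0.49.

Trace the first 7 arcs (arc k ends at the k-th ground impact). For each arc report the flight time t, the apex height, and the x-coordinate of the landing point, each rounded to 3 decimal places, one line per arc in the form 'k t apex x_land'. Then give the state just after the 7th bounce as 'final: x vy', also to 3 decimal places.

Arc 1: start y=19.770, vy=11.460 → t=3.494, apex=26.471, x_land=11.529, impact vy=-22.778
  bounce: vy ← 0.49·22.778 = 11.161
Arc 2: start y=0.000, vy=11.161 → t=2.278, apex=6.356, x_land=19.046, impact vy=-11.161
  bounce: vy ← 0.49·11.161 = 5.469
Arc 3: start y=0.000, vy=5.469 → t=1.116, apex=1.526, x_land=22.729, impact vy=-5.469
  bounce: vy ← 0.49·5.469 = 2.680
Arc 4: start y=0.000, vy=2.680 → t=0.547, apex=0.366, x_land=24.534, impact vy=-2.680
  bounce: vy ← 0.49·2.680 = 1.313
Arc 5: start y=0.000, vy=1.313 → t=0.268, apex=0.088, x_land=25.418, impact vy=-1.313
  bounce: vy ← 0.49·1.313 = 0.643
Arc 6: start y=0.000, vy=0.643 → t=0.131, apex=0.021, x_land=25.851, impact vy=-0.643
  bounce: vy ← 0.49·0.643 = 0.315
Arc 7: start y=0.000, vy=0.315 → t=0.064, apex=0.005, x_land=26.064, impact vy=-0.315
  bounce: vy ← 0.49·0.315 = 0.154

1 3.494 26.471 11.529
2 2.278 6.356 19.046
3 1.116 1.526 22.729
4 0.547 0.366 24.534
5 0.268 0.088 25.418
6 0.131 0.021 25.851
7 0.064 0.005 26.064
final: 26.064 0.154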